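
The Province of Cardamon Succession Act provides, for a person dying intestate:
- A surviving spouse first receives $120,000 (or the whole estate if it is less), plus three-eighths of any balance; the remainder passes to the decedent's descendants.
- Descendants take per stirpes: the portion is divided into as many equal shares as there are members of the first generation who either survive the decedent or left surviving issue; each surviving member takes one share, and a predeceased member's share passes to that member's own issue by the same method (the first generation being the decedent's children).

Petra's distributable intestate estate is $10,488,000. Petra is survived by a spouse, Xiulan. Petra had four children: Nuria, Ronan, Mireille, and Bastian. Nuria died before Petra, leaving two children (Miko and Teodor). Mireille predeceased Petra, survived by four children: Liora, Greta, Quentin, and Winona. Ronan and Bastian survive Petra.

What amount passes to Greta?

Greta receives $405,000.

Xiulan first takes $120,000, leaving a balance of $10,368,000. Xiulan then takes three-eighths of the balance ($3,888,000), for a total of $4,008,000. The remaining $6,480,000 passes to the descendants.
The descendants' portion ($6,480,000) is divided into 4 shares of $1,620,000: Ronan and Bastian each take $1,620,000; Nuria's $1,620,000 share passes to Nuria's issue; Mireille's $1,620,000 share passes to Mireille's issue.
Nuria's share ($1,620,000) is divided into 2 shares of $810,000: Miko and Teodor each take $810,000.
Mireille's share ($1,620,000) is divided into 4 shares of $405,000: Liora, Greta, Quentin, and Winona each take $405,000.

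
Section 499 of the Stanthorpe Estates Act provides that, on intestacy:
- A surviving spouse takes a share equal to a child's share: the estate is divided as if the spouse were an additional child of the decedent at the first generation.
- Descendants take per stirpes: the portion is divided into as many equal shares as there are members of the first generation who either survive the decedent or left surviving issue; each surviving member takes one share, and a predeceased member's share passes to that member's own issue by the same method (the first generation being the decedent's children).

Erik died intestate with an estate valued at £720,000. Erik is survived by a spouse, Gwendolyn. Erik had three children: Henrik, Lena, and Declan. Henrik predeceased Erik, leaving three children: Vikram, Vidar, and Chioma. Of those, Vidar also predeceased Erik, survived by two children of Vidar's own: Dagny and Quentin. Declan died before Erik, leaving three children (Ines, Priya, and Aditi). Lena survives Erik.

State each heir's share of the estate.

Gwendolyn: £180,000; Vikram: £60,000; Dagny: £30,000; Quentin: £30,000; Chioma: £60,000; Lena: £180,000; Ines: £60,000; Priya: £60,000; Aditi: £60,000

The spouse counts as an additional share at the children's level, so there are 4 primary shares of £180,000. Gwendolyn takes one such share (£180,000).
The children's combined portion (£540,000) is divided into 3 shares of £180,000: Lena takes £180,000; Henrik's £180,000 share passes to Henrik's issue; Declan's £180,000 share passes to Declan's issue.
Henrik's share (£180,000) is divided into 3 shares of £60,000: Vikram and Chioma each take £60,000; Vidar's £60,000 share passes to Vidar's issue.
Vidar's share (£60,000) is divided into 2 shares of £30,000: Dagny and Quentin each take £30,000.
Declan's share (£180,000) is divided into 3 shares of £60,000: Ines, Priya, and Aditi each take £60,000.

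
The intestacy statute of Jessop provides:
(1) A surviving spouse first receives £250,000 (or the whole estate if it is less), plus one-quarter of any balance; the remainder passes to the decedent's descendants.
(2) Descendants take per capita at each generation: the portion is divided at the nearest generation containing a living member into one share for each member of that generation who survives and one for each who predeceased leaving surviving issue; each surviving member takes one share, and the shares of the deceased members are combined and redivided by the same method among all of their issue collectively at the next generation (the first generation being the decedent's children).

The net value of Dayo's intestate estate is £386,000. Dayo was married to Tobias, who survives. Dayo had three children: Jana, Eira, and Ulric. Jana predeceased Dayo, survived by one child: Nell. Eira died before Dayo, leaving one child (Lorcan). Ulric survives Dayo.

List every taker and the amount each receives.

Tobias first takes £250,000, leaving a balance of £136,000. Tobias then takes one-quarter of the balance (£34,000), for a total of £284,000. The remaining £102,000 passes to the descendants.
The descendants' portion (£102,000) is divided at the children's generation into 3 shares of £34,000. Ulric takes £34,000. The 2 shares of the deceased (Jana and Eira) are combined into a pool of £68,000.
That pool (£68,000) is divided at the grandchildren's generation equally among Nell and Lorcan: £34,000 each.

Tobias: £284,000; Nell: £34,000; Lorcan: £34,000; Ulric: £34,000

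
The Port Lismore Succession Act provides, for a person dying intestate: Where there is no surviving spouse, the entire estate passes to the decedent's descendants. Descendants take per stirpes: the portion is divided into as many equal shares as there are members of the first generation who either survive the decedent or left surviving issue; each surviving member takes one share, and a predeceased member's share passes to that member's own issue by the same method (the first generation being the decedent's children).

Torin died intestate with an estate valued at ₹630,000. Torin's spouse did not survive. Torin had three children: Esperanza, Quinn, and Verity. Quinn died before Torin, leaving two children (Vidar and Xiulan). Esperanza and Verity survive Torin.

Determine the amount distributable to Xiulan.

The entire ₹630,000 passes to the descendants.
That amount (₹630,000) is divided into 3 shares of ₹210,000: Esperanza and Verity each take ₹210,000; Quinn's ₹210,000 share passes to Quinn's issue.
Quinn's share (₹210,000) is divided into 2 shares of ₹105,000: Vidar and Xiulan each take ₹105,000.

Xiulan receives ₹105,000.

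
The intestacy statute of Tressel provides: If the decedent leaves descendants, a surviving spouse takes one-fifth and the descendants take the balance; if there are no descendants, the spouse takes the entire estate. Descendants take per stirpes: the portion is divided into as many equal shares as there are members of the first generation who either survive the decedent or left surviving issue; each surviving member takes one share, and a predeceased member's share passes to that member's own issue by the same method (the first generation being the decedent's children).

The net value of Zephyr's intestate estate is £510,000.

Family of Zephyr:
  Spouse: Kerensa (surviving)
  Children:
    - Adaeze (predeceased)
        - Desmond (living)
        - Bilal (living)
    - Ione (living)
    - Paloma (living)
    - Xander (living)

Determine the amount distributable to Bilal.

Bilal receives £51,000.

Kerensa takes one-fifth of £510,000 = £102,000. The remaining £408,000 passes to the descendants.
The descendants' portion (£408,000) is divided into 4 shares of £102,000: Ione, Paloma, and Xander each take £102,000; Adaeze's £102,000 share passes to Adaeze's issue.
Adaeze's share (£102,000) is divided into 2 shares of £51,000: Desmond and Bilal each take £51,000.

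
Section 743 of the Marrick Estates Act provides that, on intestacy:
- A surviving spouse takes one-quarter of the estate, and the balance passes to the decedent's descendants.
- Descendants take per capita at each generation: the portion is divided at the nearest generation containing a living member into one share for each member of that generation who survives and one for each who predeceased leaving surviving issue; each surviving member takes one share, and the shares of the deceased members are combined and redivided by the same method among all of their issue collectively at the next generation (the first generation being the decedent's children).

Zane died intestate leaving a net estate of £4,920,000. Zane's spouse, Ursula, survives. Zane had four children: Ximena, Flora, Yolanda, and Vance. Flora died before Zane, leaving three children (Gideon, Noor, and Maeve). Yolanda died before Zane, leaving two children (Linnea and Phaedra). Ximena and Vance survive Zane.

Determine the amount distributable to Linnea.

Linnea receives £369,000.

Ursula takes one-quarter of £4,920,000 = £1,230,000. The remaining £3,690,000 passes to the descendants.
The descendants' portion (£3,690,000) is divided at the children's generation into 4 shares of £922,500. Ximena and Vance each take £922,500. The 2 shares of the deceased (Flora and Yolanda) are combined into a pool of £1,845,000.
That pool (£1,845,000) is divided at the grandchildren's generation equally among Gideon, Noor, Maeve, Linnea, and Phaedra: £369,000 each.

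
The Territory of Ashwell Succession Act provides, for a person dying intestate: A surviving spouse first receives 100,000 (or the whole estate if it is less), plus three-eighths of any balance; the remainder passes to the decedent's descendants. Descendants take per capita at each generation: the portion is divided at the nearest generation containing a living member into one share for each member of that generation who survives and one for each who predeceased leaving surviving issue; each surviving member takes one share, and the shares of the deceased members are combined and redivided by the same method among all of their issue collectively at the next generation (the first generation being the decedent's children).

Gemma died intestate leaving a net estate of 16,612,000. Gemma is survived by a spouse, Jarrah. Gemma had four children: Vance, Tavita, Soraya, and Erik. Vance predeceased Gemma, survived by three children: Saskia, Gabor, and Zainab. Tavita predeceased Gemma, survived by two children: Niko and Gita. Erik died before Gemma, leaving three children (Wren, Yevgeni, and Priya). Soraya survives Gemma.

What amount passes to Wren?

Wren receives 967,500.

Jarrah first takes 100,000, leaving a balance of 16,512,000. Jarrah then takes three-eighths of the balance (6,192,000), for a total of 6,292,000. The remaining 10,320,000 passes to the descendants.
The descendants' portion (10,320,000) is divided at the children's generation into 4 shares of 2,580,000. Soraya takes 2,580,000. The 3 shares of the deceased (Vance, Tavita, and Erik) are combined into a pool of 7,740,000.
That pool (7,740,000) is divided at the grandchildren's generation equally among Saskia, Gabor, Zainab, Niko, Gita, Wren, Yevgeni, and Priya: 967,500 each.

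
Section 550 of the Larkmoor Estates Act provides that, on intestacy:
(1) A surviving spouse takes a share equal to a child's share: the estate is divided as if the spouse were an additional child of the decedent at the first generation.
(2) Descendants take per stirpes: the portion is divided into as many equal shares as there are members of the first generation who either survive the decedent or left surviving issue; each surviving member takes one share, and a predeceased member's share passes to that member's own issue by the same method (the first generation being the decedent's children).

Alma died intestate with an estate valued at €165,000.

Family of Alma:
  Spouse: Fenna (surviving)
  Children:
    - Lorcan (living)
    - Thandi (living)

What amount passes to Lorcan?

The spouse counts as an additional share at the children's level, so there are 3 primary shares of €55,000. Fenna takes one such share (€55,000).
The children's combined portion (€110,000) is divided into 2 shares of €55,000: Lorcan and Thandi each take €55,000.

Lorcan receives €55,000.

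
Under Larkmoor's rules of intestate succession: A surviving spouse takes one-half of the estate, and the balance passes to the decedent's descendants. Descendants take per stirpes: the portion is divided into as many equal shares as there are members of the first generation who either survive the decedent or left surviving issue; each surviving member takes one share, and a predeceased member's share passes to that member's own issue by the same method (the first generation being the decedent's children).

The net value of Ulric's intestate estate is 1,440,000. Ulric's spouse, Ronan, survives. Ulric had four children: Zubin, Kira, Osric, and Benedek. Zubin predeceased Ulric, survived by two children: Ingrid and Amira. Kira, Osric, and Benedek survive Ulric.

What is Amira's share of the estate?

Ronan takes one-half of 1,440,000 = 720,000. The remaining 720,000 passes to the descendants.
The descendants' portion (720,000) is divided into 4 shares of 180,000: Kira, Osric, and Benedek each take 180,000; Zubin's 180,000 share passes to Zubin's issue.
Zubin's share (180,000) is divided into 2 shares of 90,000: Ingrid and Amira each take 90,000.

Amira receives 90,000.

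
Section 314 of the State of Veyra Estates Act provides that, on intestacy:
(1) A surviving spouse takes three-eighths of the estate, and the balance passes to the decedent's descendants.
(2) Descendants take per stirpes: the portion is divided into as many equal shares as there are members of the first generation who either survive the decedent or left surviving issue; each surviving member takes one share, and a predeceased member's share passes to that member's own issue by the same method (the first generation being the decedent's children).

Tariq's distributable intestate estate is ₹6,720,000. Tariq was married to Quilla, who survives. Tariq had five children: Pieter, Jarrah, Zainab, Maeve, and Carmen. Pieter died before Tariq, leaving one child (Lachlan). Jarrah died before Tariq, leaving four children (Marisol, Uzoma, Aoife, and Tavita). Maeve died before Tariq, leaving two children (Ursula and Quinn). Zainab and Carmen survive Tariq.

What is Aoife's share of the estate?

Aoife receives ₹210,000.

Quilla takes three-eighths of ₹6,720,000 = ₹2,520,000. The remaining ₹4,200,000 passes to the descendants.
The descendants' portion (₹4,200,000) is divided into 5 shares of ₹840,000: Zainab and Carmen each take ₹840,000; Pieter's ₹840,000 share passes to Pieter's issue; Jarrah's ₹840,000 share passes to Jarrah's issue; Maeve's ₹840,000 share passes to Maeve's issue.
Pieter's share (₹840,000) passes entirely to Lachlan.
Jarrah's share (₹840,000) is divided into 4 shares of ₹210,000: Marisol, Uzoma, Aoife, and Tavita each take ₹210,000.
Maeve's share (₹840,000) is divided into 2 shares of ₹420,000: Ursula and Quinn each take ₹420,000.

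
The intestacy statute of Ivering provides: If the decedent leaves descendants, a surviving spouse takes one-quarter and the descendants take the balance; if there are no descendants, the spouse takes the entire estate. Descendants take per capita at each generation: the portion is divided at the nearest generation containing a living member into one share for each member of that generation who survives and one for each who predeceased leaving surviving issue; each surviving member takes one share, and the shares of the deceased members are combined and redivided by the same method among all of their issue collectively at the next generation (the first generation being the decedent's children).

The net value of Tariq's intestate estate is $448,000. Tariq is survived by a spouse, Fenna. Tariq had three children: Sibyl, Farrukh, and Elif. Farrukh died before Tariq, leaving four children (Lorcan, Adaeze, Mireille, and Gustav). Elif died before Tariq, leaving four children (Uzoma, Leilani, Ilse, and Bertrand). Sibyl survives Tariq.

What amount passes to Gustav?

Fenna takes one-quarter of $448,000 = $112,000. The remaining $336,000 passes to the descendants.
The descendants' portion ($336,000) is divided at the children's generation into 3 shares of $112,000. Sibyl takes $112,000. The 2 shares of the deceased (Farrukh and Elif) are combined into a pool of $224,000.
That pool ($224,000) is divided at the grandchildren's generation equally among Lorcan, Adaeze, Mireille, Gustav, Uzoma, Leilani, Ilse, and Bertrand: $28,000 each.

Gustav receives $28,000.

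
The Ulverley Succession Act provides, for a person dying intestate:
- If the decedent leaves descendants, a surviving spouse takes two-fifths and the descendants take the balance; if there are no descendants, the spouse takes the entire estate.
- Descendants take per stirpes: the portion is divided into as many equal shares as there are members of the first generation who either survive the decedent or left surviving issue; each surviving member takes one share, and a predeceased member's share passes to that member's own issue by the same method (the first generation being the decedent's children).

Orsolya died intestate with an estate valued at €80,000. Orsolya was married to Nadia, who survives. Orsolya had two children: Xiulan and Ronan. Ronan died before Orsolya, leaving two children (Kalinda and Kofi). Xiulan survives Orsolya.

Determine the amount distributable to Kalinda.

Nadia takes two-fifths of €80,000 = €32,000. The remaining €48,000 passes to the descendants.
The descendants' portion (€48,000) is divided into 2 shares of €24,000: Xiulan takes €24,000; Ronan's €24,000 share passes to Ronan's issue.
Ronan's share (€24,000) is divided into 2 shares of €12,000: Kalinda and Kofi each take €12,000.

Kalinda receives €12,000.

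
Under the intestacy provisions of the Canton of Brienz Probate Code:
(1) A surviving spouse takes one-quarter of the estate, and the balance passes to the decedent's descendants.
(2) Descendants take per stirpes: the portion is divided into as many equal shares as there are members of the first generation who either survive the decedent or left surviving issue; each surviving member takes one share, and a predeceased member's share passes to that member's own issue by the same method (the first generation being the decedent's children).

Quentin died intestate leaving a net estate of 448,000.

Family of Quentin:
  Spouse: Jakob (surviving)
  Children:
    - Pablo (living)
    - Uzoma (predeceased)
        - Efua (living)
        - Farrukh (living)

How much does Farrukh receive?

Jakob takes one-quarter of 448,000 = 112,000. The remaining 336,000 passes to the descendants.
The descendants' portion (336,000) is divided into 2 shares of 168,000: Pablo takes 168,000; Uzoma's 168,000 share passes to Uzoma's issue.
Uzoma's share (168,000) is divided into 2 shares of 84,000: Efua and Farrukh each take 84,000.

Farrukh receives 84,000.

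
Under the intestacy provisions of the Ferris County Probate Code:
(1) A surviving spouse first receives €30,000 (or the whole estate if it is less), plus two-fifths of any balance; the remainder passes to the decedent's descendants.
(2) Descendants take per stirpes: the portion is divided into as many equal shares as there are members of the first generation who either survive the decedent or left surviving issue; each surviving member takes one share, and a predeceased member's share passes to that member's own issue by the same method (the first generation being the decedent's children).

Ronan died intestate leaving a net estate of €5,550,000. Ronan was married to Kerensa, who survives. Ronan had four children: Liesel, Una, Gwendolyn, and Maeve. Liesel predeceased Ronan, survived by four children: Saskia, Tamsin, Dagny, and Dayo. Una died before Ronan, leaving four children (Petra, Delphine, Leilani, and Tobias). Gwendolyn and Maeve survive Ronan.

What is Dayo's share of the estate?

Dayo receives €207,000.

Kerensa first takes €30,000, leaving a balance of €5,520,000. Kerensa then takes two-fifths of the balance (€2,208,000), for a total of €2,238,000. The remaining €3,312,000 passes to the descendants.
The descendants' portion (€3,312,000) is divided into 4 shares of €828,000: Gwendolyn and Maeve each take €828,000; Liesel's €828,000 share passes to Liesel's issue; Una's €828,000 share passes to Una's issue.
Liesel's share (€828,000) is divided into 4 shares of €207,000: Saskia, Tamsin, Dagny, and Dayo each take €207,000.
Una's share (€828,000) is divided into 4 shares of €207,000: Petra, Delphine, Leilani, and Tobias each take €207,000.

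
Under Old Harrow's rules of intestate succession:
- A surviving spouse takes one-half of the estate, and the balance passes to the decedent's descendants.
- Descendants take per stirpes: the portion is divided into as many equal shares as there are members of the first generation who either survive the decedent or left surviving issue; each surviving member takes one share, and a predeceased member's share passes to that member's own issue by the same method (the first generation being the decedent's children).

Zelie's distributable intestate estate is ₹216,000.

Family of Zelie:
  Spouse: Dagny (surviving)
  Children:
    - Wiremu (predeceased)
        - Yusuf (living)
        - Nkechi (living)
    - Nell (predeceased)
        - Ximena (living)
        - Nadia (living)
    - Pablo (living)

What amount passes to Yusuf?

Dagny takes one-half of ₹216,000 = ₹108,000. The remaining ₹108,000 passes to the descendants.
The descendants' portion (₹108,000) is divided into 3 shares of ₹36,000: Pablo takes ₹36,000; Wiremu's ₹36,000 share passes to Wiremu's issue; Nell's ₹36,000 share passes to Nell's issue.
Wiremu's share (₹36,000) is divided into 2 shares of ₹18,000: Yusuf and Nkechi each take ₹18,000.
Nell's share (₹36,000) is divided into 2 shares of ₹18,000: Ximena and Nadia each take ₹18,000.

Yusuf receives ₹18,000.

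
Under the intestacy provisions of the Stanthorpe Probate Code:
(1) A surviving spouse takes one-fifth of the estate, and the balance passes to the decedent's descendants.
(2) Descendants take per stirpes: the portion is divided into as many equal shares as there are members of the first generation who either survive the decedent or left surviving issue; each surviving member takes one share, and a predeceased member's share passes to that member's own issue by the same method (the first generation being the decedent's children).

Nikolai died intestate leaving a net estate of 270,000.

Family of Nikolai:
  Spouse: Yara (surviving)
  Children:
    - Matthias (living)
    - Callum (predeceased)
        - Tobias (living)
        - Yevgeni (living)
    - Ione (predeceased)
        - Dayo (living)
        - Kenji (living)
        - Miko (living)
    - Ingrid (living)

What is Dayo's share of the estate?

Dayo receives 18,000.

Yara takes one-fifth of 270,000 = 54,000. The remaining 216,000 passes to the descendants.
The descendants' portion (216,000) is divided into 4 shares of 54,000: Matthias and Ingrid each take 54,000; Callum's 54,000 share passes to Callum's issue; Ione's 54,000 share passes to Ione's issue.
Callum's share (54,000) is divided into 2 shares of 27,000: Tobias and Yevgeni each take 27,000.
Ione's share (54,000) is divided into 3 shares of 18,000: Dayo, Kenji, and Miko each take 18,000.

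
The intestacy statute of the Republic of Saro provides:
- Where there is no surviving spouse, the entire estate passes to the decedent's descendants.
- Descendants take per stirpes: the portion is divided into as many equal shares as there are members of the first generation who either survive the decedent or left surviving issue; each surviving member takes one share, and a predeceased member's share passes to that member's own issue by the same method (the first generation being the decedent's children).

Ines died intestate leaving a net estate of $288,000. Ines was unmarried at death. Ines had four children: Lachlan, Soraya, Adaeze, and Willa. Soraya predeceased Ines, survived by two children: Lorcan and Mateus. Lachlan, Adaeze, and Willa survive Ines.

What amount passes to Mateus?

Mateus receives $36,000.

The entire $288,000 passes to the descendants.
That amount ($288,000) is divided into 4 shares of $72,000: Lachlan, Adaeze, and Willa each take $72,000; Soraya's $72,000 share passes to Soraya's issue.
Soraya's share ($72,000) is divided into 2 shares of $36,000: Lorcan and Mateus each take $36,000.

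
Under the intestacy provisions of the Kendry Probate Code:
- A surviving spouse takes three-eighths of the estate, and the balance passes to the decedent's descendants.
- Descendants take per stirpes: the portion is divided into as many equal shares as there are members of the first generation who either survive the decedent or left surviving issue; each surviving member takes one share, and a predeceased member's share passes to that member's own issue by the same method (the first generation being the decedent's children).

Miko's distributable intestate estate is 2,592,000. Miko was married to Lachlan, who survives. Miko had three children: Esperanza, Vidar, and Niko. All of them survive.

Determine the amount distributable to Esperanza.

Lachlan takes three-eighths of 2,592,000 = 972,000. The remaining 1,620,000 passes to the descendants.
The descendants' portion (1,620,000) is divided into 3 shares of 540,000: Esperanza, Vidar, and Niko each take 540,000.

Esperanza receives 540,000.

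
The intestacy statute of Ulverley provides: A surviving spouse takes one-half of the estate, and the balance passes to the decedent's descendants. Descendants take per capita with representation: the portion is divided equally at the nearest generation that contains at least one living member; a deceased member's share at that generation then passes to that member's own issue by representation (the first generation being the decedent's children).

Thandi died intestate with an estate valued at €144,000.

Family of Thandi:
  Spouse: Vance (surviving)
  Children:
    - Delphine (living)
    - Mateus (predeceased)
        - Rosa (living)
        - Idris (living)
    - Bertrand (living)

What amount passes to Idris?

Idris receives €12,000.

Vance takes one-half of €144,000 = €72,000. The remaining €72,000 passes to the descendants.
The descendants' portion (€72,000) is divided into 3 shares of €24,000: Delphine and Bertrand each take €24,000; Mateus's €24,000 share passes to Mateus's issue.
Mateus's share (€24,000) is divided into 2 shares of €12,000: Rosa and Idris each take €12,000.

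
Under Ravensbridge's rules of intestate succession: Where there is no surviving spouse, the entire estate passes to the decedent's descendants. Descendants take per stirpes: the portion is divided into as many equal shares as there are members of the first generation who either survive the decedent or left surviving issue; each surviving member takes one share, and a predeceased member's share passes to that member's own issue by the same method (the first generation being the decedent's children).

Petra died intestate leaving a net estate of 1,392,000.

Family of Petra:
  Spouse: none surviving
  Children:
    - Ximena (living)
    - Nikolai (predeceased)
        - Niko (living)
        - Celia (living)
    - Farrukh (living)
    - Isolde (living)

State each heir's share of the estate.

The entire 1,392,000 passes to the descendants.
That amount (1,392,000) is divided into 4 shares of 348,000: Ximena, Farrukh, and Isolde each take 348,000; Nikolai's 348,000 share passes to Nikolai's issue.
Nikolai's share (348,000) is divided into 2 shares of 174,000: Niko and Celia each take 174,000.

Ximena: 348,000; Niko: 174,000; Celia: 174,000; Farrukh: 348,000; Isolde: 348,000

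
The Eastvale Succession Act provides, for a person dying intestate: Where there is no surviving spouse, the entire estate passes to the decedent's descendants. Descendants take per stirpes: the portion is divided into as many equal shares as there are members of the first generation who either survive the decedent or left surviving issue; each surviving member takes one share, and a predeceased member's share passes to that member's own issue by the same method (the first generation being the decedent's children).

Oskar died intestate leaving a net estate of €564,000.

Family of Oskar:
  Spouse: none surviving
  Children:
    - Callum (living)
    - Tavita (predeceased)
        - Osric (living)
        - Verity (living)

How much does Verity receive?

The entire €564,000 passes to the descendants.
That amount (€564,000) is divided into 2 shares of €282,000: Callum takes €282,000; Tavita's €282,000 share passes to Tavita's issue.
Tavita's share (€282,000) is divided into 2 shares of €141,000: Osric and Verity each take €141,000.

Verity receives €141,000.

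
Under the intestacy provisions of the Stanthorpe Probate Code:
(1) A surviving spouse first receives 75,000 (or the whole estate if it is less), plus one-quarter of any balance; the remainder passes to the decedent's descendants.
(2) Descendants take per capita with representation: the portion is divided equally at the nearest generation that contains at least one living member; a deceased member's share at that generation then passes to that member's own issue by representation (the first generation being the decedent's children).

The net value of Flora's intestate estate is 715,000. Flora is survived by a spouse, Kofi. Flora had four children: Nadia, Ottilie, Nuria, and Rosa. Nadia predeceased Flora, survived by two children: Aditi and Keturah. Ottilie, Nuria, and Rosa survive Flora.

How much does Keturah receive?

Keturah receives 60,000.

Kofi first takes 75,000, leaving a balance of 640,000. Kofi then takes one-quarter of the balance (160,000), for a total of 235,000. The remaining 480,000 passes to the descendants.
The descendants' portion (480,000) is divided into 4 shares of 120,000: Ottilie, Nuria, and Rosa each take 120,000; Nadia's 120,000 share passes to Nadia's issue.
Nadia's share (120,000) is divided into 2 shares of 60,000: Aditi and Keturah each take 60,000.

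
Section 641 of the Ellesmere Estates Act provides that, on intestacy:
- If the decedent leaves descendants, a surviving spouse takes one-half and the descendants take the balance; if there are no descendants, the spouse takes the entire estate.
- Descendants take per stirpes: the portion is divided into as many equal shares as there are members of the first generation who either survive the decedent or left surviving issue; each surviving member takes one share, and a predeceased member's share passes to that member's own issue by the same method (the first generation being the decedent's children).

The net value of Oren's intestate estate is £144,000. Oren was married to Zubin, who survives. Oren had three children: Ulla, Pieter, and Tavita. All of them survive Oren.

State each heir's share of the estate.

Zubin takes one-half of £144,000 = £72,000. The remaining £72,000 passes to the descendants.
The descendants' portion (£72,000) is divided into 3 shares of £24,000: Ulla, Pieter, and Tavita each take £24,000.

Zubin: £72,000; Ulla: £24,000; Pieter: £24,000; Tavita: £24,000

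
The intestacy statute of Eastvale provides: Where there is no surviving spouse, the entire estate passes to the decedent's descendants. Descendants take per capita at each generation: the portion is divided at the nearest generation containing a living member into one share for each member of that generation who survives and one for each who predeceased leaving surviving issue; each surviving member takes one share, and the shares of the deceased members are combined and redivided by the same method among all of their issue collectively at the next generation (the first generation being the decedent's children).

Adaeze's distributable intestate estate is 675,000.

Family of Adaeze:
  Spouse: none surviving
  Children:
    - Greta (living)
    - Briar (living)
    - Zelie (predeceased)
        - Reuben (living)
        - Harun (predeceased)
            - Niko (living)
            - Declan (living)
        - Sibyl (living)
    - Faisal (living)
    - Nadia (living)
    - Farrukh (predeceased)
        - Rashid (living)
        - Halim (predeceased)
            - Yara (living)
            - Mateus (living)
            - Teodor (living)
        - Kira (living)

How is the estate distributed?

The entire 675,000 passes to the descendants.
That amount (675,000) is divided at the children's generation into 6 shares of 112,500. Greta, Briar, Faisal, and Nadia each take 112,500. The 2 shares of the deceased (Zelie and Farrukh) are combined into a pool of 225,000.
That pool (225,000) is divided at the grandchildren's generation into 6 shares of 37,500. Reuben, Sibyl, Rashid, and Kira each take 37,500. The 2 shares of the deceased (Harun and Halim) are combined into a pool of 75,000.
That pool (75,000) is divided at the great-grandchildren's generation equally among Niko, Declan, Yara, Mateus, and Teodor: 15,000 each.

Greta: 112,500; Briar: 112,500; Reuben: 37,500; Niko: 15,000; Declan: 15,000; Sibyl: 37,500; Faisal: 112,500; Nadia: 112,500; Rashid: 37,500; Yara: 15,000; Mateus: 15,000; Teodor: 15,000; Kira: 37,500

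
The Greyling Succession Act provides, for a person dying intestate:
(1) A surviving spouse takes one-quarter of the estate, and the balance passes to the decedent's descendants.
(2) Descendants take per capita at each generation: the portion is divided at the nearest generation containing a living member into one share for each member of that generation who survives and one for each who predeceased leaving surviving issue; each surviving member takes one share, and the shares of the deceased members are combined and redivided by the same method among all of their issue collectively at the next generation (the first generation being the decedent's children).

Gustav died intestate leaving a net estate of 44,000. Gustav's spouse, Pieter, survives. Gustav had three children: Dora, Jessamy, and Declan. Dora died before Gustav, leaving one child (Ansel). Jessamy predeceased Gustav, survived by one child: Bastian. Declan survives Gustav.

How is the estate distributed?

Pieter: 11,000; Ansel: 11,000; Bastian: 11,000; Declan: 11,000

Pieter takes one-quarter of 44,000 = 11,000. The remaining 33,000 passes to the descendants.
The descendants' portion (33,000) is divided at the children's generation into 3 shares of 11,000. Declan takes 11,000. The 2 shares of the deceased (Dora and Jessamy) are combined into a pool of 22,000.
That pool (22,000) is divided at the grandchildren's generation equally among Ansel and Bastian: 11,000 each.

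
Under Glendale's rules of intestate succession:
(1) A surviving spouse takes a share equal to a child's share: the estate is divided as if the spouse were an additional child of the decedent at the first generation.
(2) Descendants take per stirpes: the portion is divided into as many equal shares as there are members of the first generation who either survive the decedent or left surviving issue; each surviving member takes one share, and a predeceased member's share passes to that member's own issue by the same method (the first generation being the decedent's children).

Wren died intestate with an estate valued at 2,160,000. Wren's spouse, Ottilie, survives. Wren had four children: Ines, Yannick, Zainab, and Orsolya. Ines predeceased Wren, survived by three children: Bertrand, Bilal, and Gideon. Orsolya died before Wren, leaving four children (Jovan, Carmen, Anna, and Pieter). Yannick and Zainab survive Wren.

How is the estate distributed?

The spouse counts as an additional share at the children's level, so there are 5 primary shares of 432,000. Ottilie takes one such share (432,000).
The children's combined portion (1,728,000) is divided into 4 shares of 432,000: Yannick and Zainab each take 432,000; Ines's 432,000 share passes to Ines's issue; Orsolya's 432,000 share passes to Orsolya's issue.
Ines's share (432,000) is divided into 3 shares of 144,000: Bertrand, Bilal, and Gideon each take 144,000.
Orsolya's share (432,000) is divided into 4 shares of 108,000: Jovan, Carmen, Anna, and Pieter each take 108,000.

Ottilie: 432,000; Bertrand: 144,000; Bilal: 144,000; Gideon: 144,000; Yannick: 432,000; Zainab: 432,000; Jovan: 108,000; Carmen: 108,000; Anna: 108,000; Pieter: 108,000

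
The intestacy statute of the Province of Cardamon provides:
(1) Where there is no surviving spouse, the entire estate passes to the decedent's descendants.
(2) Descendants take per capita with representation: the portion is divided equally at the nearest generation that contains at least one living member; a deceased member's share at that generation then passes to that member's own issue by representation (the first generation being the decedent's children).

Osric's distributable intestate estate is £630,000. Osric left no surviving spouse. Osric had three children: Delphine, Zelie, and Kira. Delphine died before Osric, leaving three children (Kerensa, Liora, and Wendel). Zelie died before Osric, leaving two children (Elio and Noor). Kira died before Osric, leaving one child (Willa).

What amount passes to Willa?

The entire £630,000 passes to the descendants.
No child survives, so the initial division is made at the grandchildren's generation.
That amount (£630,000) is divided into 6 shares of £105,000: Kerensa, Liora, Wendel, Elio, Noor, and Willa each take £105,000.

Willa receives £105,000.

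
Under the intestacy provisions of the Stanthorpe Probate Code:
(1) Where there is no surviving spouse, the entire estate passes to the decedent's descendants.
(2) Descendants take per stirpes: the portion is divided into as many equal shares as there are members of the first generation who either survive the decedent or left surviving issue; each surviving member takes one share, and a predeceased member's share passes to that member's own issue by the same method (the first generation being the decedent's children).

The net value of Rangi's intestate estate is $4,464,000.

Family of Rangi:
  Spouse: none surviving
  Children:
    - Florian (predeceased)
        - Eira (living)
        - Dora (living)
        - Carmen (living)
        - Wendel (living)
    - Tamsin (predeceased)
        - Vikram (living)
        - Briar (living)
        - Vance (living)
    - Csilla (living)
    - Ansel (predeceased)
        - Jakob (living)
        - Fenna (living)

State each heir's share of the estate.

Eira: $279,000; Dora: $279,000; Carmen: $279,000; Wendel: $279,000; Vikram: $372,000; Briar: $372,000; Vance: $372,000; Csilla: $1,116,000; Jakob: $558,000; Fenna: $558,000

The entire $4,464,000 passes to the descendants.
That amount ($4,464,000) is divided into 4 shares of $1,116,000: Csilla takes $1,116,000; Florian's $1,116,000 share passes to Florian's issue; Tamsin's $1,116,000 share passes to Tamsin's issue; Ansel's $1,116,000 share passes to Ansel's issue.
Florian's share ($1,116,000) is divided into 4 shares of $279,000: Eira, Dora, Carmen, and Wendel each take $279,000.
Tamsin's share ($1,116,000) is divided into 3 shares of $372,000: Vikram, Briar, and Vance each take $372,000.
Ansel's share ($1,116,000) is divided into 2 shares of $558,000: Jakob and Fenna each take $558,000.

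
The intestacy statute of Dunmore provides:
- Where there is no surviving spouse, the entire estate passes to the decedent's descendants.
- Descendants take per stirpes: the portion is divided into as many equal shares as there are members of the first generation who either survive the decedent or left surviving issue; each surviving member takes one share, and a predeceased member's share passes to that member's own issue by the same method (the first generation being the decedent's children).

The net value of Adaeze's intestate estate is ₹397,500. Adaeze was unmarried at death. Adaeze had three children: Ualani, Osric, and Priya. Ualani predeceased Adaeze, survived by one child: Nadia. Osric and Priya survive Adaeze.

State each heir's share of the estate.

The entire ₹397,500 passes to the descendants.
That amount (₹397,500) is divided into 3 shares of ₹132,500: Osric and Priya each take ₹132,500; Ualani's ₹132,500 share passes to Ualani's issue.
Ualani's share (₹132,500) passes entirely to Nadia.

Nadia: ₹132,500; Osric: ₹132,500; Priya: ₹132,500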